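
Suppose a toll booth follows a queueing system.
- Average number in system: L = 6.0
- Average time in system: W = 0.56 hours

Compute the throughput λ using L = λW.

Little's Law: L = λW, so λ = L/W
λ = 6.0/0.56 = 10.7143 vehicles/hour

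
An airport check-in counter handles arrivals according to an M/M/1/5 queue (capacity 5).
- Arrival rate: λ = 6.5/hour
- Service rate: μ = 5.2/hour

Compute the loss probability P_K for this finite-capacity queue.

ρ = λ/μ = 6.5/5.2 = 1.2500
P₀ = (1-ρ)/(1-ρ^(K+1)) = (1-1.2500)/(1-1.2500^6) = -0.2500/-2.8147 = 0.08882
P_K = P₀×ρ^K = 0.08882 × 1.2500^5 = 0.08882 × 3.0518 = 0.2711
Blocking probability = 27.11%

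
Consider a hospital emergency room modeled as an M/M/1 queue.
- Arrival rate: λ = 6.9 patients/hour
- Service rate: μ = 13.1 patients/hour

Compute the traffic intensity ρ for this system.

Server utilization: ρ = λ/μ
ρ = 6.9/13.1 = 0.5267
The server is busy 52.67% of the time.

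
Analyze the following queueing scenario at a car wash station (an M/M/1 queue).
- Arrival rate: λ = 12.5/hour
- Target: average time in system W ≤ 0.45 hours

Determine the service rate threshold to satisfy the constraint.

For M/M/1: W = 1/(μ-λ)
Need W ≤ 0.45, so 1/(μ-λ) ≤ 0.45
μ - λ ≥ 1/0.45 = 2.2222
μ ≥ 12.5 + 2.2222 = 14.7222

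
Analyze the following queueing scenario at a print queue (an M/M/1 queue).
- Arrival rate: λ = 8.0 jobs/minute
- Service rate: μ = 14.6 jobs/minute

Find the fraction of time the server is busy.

Server utilization: ρ = λ/μ
ρ = 8.0/14.6 = 0.5479
The server is busy 54.79% of the time.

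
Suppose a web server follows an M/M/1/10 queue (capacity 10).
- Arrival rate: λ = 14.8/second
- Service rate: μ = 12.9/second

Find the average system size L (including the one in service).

ρ = λ/μ = 14.8/12.9 = 1.14729
P₀ = (1-ρ)/(1-ρ^(K+1)) = (1-1.14729)/(1-1.14729^11) = -0.1473/-3.5332 = 0.04169
P_K = P₀×ρ^K = 0.04169 × 1.14729^10 = 0.04169 × 3.9512 = 0.1647
L = ρ[1 - (K+1)ρ^K + Kρ^(K+1)] / [(1-ρ)(1-ρ^(K+1))]
L = 1.14729 × (1 - 11×3.951228 + 10×4.533204) / ((1 - 1.14729) × (1 - 4.533204)) = 6.3240 requests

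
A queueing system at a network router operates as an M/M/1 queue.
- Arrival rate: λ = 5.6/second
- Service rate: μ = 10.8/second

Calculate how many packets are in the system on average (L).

ρ = λ/μ = 5.6/10.8 = 0.5185
For M/M/1: L = λ/(μ-λ)
L = 5.6/(10.8-5.6) = 5.6/5.20
L = 1.0769 packets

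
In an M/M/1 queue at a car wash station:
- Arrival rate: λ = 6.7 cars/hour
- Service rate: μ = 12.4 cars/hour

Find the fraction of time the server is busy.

Server utilization: ρ = λ/μ
ρ = 6.7/12.4 = 0.5403
The server is busy 54.03% of the time.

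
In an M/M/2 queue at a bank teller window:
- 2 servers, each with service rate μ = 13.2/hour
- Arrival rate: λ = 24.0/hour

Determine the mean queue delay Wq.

Traffic intensity: ρ = λ/(cμ) = 24.0/(2×13.2) = 0.9091
Since ρ = 0.9091 < 1, system is stable.
Offered load a = λ/μ = cρ = 24.0/13.2 = 1.8182
P₀ = [ Σₙ₌₀^1 aⁿ/n! + a^2/(2!(1-ρ)) ]⁻¹
Σ = a^0/0! + a^1/1! = 1.0000 + 1.8182 = 2.8182
a^2/(2!(1-ρ)) = 3.30579/(2 × 0.0909091) = 18.1818
P₀ = 1/(2.8182 + 18.1818) = 0.04762
Lq = P₀·a^2·ρ / (2!(1-ρ)²) = 0.047619 × 3.3058 × 0.90909 / (2 × 0.0082645) = 8.6580
Wq = Lq/λ = 8.65801/24.0 = 0.3608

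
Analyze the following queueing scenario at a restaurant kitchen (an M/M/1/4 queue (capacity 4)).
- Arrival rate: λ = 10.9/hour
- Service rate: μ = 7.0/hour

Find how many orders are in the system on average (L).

ρ = λ/μ = 10.9/7.0 = 1.55714
P₀ = (1-ρ)/(1-ρ^(K+1)) = (1-1.55714)/(1-1.55714^5) = -0.5571/-8.1546 = 0.06832
P_K = P₀×ρ^K = 0.06832 × 1.55714^4 = 0.06832 × 5.8791 = 0.4017
L = ρ[1 - (K+1)ρ^K + Kρ^(K+1)] / [(1-ρ)(1-ρ^(K+1))]
L = 1.55714 × (1 - 5×5.8791 + 4×9.1546) / ((1 - 1.55714) × (1 - 9.1546)) = 2.8183 orders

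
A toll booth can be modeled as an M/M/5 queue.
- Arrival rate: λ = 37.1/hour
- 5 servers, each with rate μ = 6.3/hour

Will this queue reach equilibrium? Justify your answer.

Stability requires ρ = λ/(cμ) < 1
ρ = 37.1/(5 × 6.3) = 37.1/31.50 = 1.1778
Since 1.1778 ≥ 1, the system is UNSTABLE.
Need c > λ/μ = 37.1/6.3 = 5.89.
Minimum servers needed: c = 6.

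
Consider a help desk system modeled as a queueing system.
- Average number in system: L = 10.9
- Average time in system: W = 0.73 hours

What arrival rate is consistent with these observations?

Little's Law: L = λW, so λ = L/W
λ = 10.9/0.73 = 14.9315 tickets/hour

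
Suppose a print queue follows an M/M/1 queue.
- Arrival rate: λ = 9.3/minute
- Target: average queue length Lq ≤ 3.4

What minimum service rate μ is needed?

For M/M/1: Lq = λ²/(μ(μ-λ))
Need Lq ≤ 3.4, i.e. μ(μ-λ) ≥ λ²/3.4
μ² - 9.3μ - 86.49/3.4 ≥ 0  →  μ² - 9.3μ - 25.438235 ≥ 0
Quadratic formula (positive root): μ = [λ + √(λ² + 4×25.438235)]/2
Discriminant: 86.49 + 4×25.438235 = 188.2429, √188.2429 = 13.7202
μ ≥ (9.3 + 13.7202)/2 = 11.5101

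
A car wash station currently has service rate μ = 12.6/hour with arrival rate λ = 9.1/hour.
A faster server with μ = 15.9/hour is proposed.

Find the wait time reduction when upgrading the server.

System 1: ρ₁ = 9.1/12.6 = 0.7222, W₁ = 1/(12.6-9.1) = 0.28571
System 2: ρ₂ = 9.1/15.9 = 0.5723, W₂ = 1/(15.9-9.1) = 0.14706
Improvement: (W₁-W₂)/W₁ = (0.28571-0.14706)/0.28571 = 48.53%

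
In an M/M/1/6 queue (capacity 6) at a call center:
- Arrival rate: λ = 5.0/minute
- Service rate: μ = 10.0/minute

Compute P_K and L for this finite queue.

ρ = λ/μ = 5.0/10.0 = 0.5000
P₀ = (1-ρ)/(1-ρ^(K+1)) = (1-0.5000)/(1-0.5000^7) = 0.5000/0.9922 = 0.5039
P_K = P₀×ρ^K = 0.50394 × 0.5000^6 = 0.50394 × 0.015625 = 0.007874
Blocking probability P_6 = 0.007874 (0.79%)
L = ρ[1 - (K+1)ρ^K + Kρ^(K+1)] / [(1-ρ)(1-ρ^(K+1))]
L = 0.5000 × (1 - 7×0.01562 + 6×0.007812) / ((1 - 0.5000) × (1 - 0.007812)) = 0.9449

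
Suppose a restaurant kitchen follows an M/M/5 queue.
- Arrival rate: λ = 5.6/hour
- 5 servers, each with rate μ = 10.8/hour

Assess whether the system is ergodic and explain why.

Stability requires ρ = λ/(cμ) < 1
ρ = 5.6/(5 × 10.8) = 5.6/54.00 = 0.1037
Since 0.1037 < 1, the system is STABLE.
The servers are busy 10.37% of the time.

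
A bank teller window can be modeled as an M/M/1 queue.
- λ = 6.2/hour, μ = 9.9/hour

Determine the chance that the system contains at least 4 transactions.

ρ = λ/μ = 6.2/9.9 = 0.62626
P(N ≥ n) = ρⁿ
P(N ≥ 4) = 0.62626^4
P(N ≥ 4) = 0.1538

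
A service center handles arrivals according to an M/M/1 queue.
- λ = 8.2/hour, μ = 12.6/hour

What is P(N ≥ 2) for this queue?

ρ = λ/μ = 8.2/12.6 = 0.6508
P(N ≥ n) = ρⁿ
P(N ≥ 2) = 0.6508^2
P(N ≥ 2) = 0.4235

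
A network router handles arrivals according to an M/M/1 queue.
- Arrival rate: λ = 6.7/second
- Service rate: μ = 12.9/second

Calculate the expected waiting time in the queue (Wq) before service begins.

First, compute utilization: ρ = λ/μ = 6.7/12.9 = 0.5194
For M/M/1: Wq = λ/(μ(μ-λ))
Wq = 6.7/(12.9 × (12.9-6.7))
Wq = 6.7/(12.9 × 6.20)
Wq = 0.08377 seconds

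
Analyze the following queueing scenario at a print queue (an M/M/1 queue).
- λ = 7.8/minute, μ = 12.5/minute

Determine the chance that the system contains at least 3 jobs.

ρ = λ/μ = 7.8/12.5 = 0.6240
P(N ≥ n) = ρⁿ
P(N ≥ 3) = 0.6240^3
P(N ≥ 3) = 0.2430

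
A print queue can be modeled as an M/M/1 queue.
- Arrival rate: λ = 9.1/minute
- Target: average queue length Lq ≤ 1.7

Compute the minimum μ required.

For M/M/1: Lq = λ²/(μ(μ-λ))
Need Lq ≤ 1.7, i.e. μ(μ-λ) ≥ λ²/1.7
μ² - 9.1μ - 82.81/1.7 ≥ 0  →  μ² - 9.1μ - 48.711765 ≥ 0
Quadratic formula (positive root): μ = [λ + √(λ² + 4×48.711765)]/2
Discriminant: 82.81 + 4×48.711765 = 277.6571, √277.6571 = 16.6630
μ ≥ (9.1 + 16.6630)/2 = 12.8815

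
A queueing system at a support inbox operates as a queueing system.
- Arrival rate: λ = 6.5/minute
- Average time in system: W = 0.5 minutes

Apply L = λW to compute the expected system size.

Little's Law: L = λW
L = 6.5 × 0.5 = 3.2500 emails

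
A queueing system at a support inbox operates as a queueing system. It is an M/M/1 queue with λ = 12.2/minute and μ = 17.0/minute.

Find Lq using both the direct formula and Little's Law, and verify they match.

Method 1 (direct): Lq = λ²/(μ(μ-λ)) = 148.84/(17.0 × 4.80) = 1.8240

Method 2 (Little's Law):
W = 1/(μ-λ) = 1/4.80 = 0.20833
Wq = W - 1/μ = 0.20833 - 0.058824 = 0.14951
Lq = λWq = 12.2 × 0.14951 = 1.8240 ✔ (matches Method 1)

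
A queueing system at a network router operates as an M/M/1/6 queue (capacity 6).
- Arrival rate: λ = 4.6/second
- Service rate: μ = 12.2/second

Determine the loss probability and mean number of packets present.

ρ = λ/μ = 4.6/12.2 = 0.37705
P₀ = (1-ρ)/(1-ρ^(K+1)) = (1-0.37705)/(1-0.37705^7) = 0.62295/0.99892 = 0.6236
P_K = P₀×ρ^K = 0.6236 × 0.37705^6 = 0.6236 × 0.002873 = 0.001792
Blocking probability P_6 = 0.001792 (0.18%)
L = ρ[1 - (K+1)ρ^K + Kρ^(K+1)] / [(1-ρ)(1-ρ^(K+1))]
L = 0.37705 × (1 - 7×0.002873 + 6×0.001083) / ((1 - 0.37705) × (1 - 0.001083)) = 0.5977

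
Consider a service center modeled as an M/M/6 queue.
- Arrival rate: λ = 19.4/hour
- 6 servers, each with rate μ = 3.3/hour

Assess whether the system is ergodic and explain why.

Stability requires ρ = λ/(cμ) < 1
ρ = 19.4/(6 × 3.3) = 19.4/19.80 = 0.9798
Since 0.9798 < 1, the system is STABLE.
The servers are busy 97.98% of the time.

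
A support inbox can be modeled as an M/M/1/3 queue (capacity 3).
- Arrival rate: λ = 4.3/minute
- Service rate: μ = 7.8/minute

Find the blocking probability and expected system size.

ρ = λ/μ = 4.3/7.8 = 0.55128
P₀ = (1-ρ)/(1-ρ^(K+1)) = (1-0.55128)/(1-0.55128^4) = 0.4487/0.9076 = 0.4944
P_K = P₀×ρ^K = 0.49438 × 0.55128^3 = 0.49438 × 0.16754 = 0.08283
Blocking probability P_3 = 0.08283 (8.28%)
L = ρ[1 - (K+1)ρ^K + Kρ^(K+1)] / [(1-ρ)(1-ρ^(K+1))]
L = 0.55128 × (1 - 4×0.16754 + 3×0.092361) / ((1 - 0.55128) × (1 - 0.092361)) = 0.8215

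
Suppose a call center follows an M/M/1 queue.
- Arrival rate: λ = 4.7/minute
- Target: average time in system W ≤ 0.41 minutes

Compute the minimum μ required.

For M/M/1: W = 1/(μ-λ)
Need W ≤ 0.41, so 1/(μ-λ) ≤ 0.41
μ - λ ≥ 1/0.41 = 2.4390
μ ≥ 4.7 + 2.4390 = 7.1390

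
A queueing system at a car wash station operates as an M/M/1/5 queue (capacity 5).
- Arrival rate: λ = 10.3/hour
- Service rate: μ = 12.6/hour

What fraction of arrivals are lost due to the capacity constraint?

ρ = λ/μ = 10.3/12.6 = 0.81746
P₀ = (1-ρ)/(1-ρ^(K+1)) = (1-0.81746)/(1-0.81746^6) = 0.18254/0.70160 = 0.2602
P_K = P₀×ρ^K = 0.2602 × 0.81746^5 = 0.2602 × 0.3650 = 0.09497
Blocking probability = 9.50%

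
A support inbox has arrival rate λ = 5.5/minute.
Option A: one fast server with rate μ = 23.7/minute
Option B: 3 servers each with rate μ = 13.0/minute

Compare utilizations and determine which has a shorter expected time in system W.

Option A: single server μ = 23.7 (M/M/1)
  ρ_A = 5.5/23.7 = 0.2321
  W_A = 1/(μ-λ) = 1/(23.7-5.5) = 1/18.20 = 0.05495

Option B: 3 servers μ = 13.0 (M/M/3)
  ρ_B = λ/(cμ) = 5.5/(3×13.0) = 0.1410
  Offered load a = λ/μ = cρ = 5.5/13.0 = 0.4231
  P₀ = [ Σₙ₌₀^2 aⁿ/n! + a^3/(3!(1-ρ)) ]⁻¹
  Σ = a^0/0! + a^1/1! + a^2/2! = 1.0000 + 0.4231 + 0.08950 = 1.5126
  a^3/(3!(1-ρ)) = 0.07573/(6 × 0.8590) = 0.01469
  P₀ = 1/(1.5126 + 0.01469) = 0.6548
  Lq = P₀·a^3·ρ / (3!(1-ρ)²) = 0.65476 × 0.075728 × 0.14103 / (6 × 0.73784) = 0.001580
  Wq_B = Lq/λ = 0.0015795/5.5 = 0.0002872
  W_B = Wq_B + 1/μ = 0.0002872 + 0.07692 = 0.07721

Since W_A = 0.05495 < W_B = 0.07721, Option A (single fast server) has the shorter time in system.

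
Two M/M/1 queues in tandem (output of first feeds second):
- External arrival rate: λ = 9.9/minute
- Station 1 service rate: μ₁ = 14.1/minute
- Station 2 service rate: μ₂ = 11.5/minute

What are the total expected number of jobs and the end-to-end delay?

By Jackson's theorem, each station behaves as independent M/M/1.
Station 1: ρ₁ = 9.9/14.1 = 0.7021, L₁ = ρ₁/(1-ρ₁) = λ/(μ₁-λ) = 9.9/4.20 = 2.3571
Station 2: ρ₂ = 9.9/11.5 = 0.8609, L₂ = ρ₂/(1-ρ₂) = λ/(μ₂-λ) = 9.9/1.60 = 6.1875
Total: L = L₁ + L₂ = 2.3571 + 6.1875 = 8.5446
W = L/λ = 8.5446/9.9 = 0.8631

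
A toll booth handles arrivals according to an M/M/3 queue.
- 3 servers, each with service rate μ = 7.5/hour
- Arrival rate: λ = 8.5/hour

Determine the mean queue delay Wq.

Traffic intensity: ρ = λ/(cμ) = 8.5/(3×7.5) = 0.3778
Since ρ = 0.3778 < 1, system is stable.
Offered load a = λ/μ = cρ = 8.5/7.5 = 1.1333
P₀ = [ Σₙ₌₀^2 aⁿ/n! + a^3/(3!(1-ρ)) ]⁻¹
Σ = a^0/0! + a^1/1! + a^2/2! = 1.00000 + 1.13333 + 0.642222 = 2.7756
a^3/(3!(1-ρ)) = 1.4557/(6 × 0.6222) = 0.3899
P₀ = 1/(2.7756 + 0.3899) = 0.3159
Lq = P₀·a^3·ρ / (3!(1-ρ)²) = 0.31591 × 1.4557 × 0.37778 / (6 × 0.38716) = 0.07479
Wq = Lq/λ = 0.07479/8.5 = 0.008799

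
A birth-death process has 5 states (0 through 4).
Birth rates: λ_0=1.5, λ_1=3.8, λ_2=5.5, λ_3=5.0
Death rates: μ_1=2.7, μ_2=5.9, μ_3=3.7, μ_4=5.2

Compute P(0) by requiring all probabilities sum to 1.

Ratios P(n)/P(0) = (λ₀···λₙ₋₁)/(μ₁···μₙ):
P(1)/P(0) = (1.5)/(2.7) = 0.5556
P(2)/P(0) = (1.5×3.8)/(2.7×5.9) = 0.3578
P(3)/P(0) = (1.5×3.8×5.5)/(2.7×5.9×3.7) = 0.5319
P(4)/P(0) = (1.5×3.8×5.5×5.0)/(2.7×5.9×3.7×5.2) = 0.5114

Normalization: ∑ P(n) = 1
P(0) × (1.0000 + 0.5556 + 0.3578 + 0.5319 + 0.5114) = 1
P(0) × 2.9567 = 1
P(0) = 1/2.9567 = 0.3382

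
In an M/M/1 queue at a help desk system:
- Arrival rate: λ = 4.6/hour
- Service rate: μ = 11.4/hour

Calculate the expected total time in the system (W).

First, compute utilization: ρ = λ/μ = 4.6/11.4 = 0.4035
For M/M/1: W = 1/(μ-λ)
W = 1/(11.4-4.6) = 1/6.80
W = 0.1471 hours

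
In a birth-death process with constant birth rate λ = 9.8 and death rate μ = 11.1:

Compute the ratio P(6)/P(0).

For constant rates: P(n)/P(0) = (λ/μ)^n
P(6)/P(0) = (9.8/11.1)^6 = 0.88288^6 = 0.4736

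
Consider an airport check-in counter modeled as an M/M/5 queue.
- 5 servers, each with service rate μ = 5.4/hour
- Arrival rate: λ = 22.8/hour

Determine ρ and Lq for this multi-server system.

Traffic intensity: ρ = λ/(cμ) = 22.8/(5×5.4) = 0.8444
Since ρ = 0.8444 < 1, system is stable.
Offered load a = λ/μ = cρ = 22.8/5.4 = 4.2222
P₀ = [ Σₙ₌₀^4 aⁿ/n! + a^5/(5!(1-ρ)) ]⁻¹
Σ = a^0/0! + a^1/1! + a^2/2! + a^3/3! + a^4/4! = 1.0000 + 4.2222 + 8.9136 + 12.5450 + 13.2420 = 39.9228
a^5/(5!(1-ρ)) = 1341.8545/(120 × 0.15555556) = 71.8851
P₀ = 1/(39.9228 + 71.8851) = 0.008944
Lq = P₀·a^5·ρ / (5!(1-ρ)²) = 0.00894391 × 1341.8545 × 0.844444 / (120 × 0.0241975) = 3.4902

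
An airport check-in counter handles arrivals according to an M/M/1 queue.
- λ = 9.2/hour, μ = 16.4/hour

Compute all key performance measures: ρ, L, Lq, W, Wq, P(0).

Step 1: ρ = λ/μ = 9.2/16.4 = 0.5610
Step 2: L = λ/(μ-λ) = 9.2/7.20 = 1.2778
Step 3: Lq = λ²/(μ(μ-λ)) = 84.64/(16.4×7.20) = 0.7168
Step 4: W = 1/(μ-λ) = 1/7.20 = 0.13889
Step 5: Wq = λ/(μ(μ-λ)) = 9.2/(16.4×7.20) = 0.07791
Step 6: P(0) = 1-ρ = 0.4390
Verify: L = λW = 9.2×0.13889 = 1.2778 ✔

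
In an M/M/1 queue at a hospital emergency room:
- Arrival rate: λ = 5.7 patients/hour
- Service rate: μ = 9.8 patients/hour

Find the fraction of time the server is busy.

Server utilization: ρ = λ/μ
ρ = 5.7/9.8 = 0.5816
The server is busy 58.16% of the time.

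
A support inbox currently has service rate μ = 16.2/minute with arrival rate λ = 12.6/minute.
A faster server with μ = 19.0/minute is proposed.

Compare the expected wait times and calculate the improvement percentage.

System 1: ρ₁ = 12.6/16.2 = 0.7778, W₁ = 1/(16.2-12.6) = 0.27778
System 2: ρ₂ = 12.6/19.0 = 0.6632, W₂ = 1/(19.0-12.6) = 0.15625
Improvement: (W₁-W₂)/W₁ = (0.27778-0.15625)/0.27778 = 43.75%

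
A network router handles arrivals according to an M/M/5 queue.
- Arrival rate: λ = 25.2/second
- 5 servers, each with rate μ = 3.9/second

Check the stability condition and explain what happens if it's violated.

Stability requires ρ = λ/(cμ) < 1
ρ = 25.2/(5 × 3.9) = 25.2/19.50 = 1.2923
Since 1.2923 ≥ 1, the system is UNSTABLE.
Need c > λ/μ = 25.2/3.9 = 6.46.
Minimum servers needed: c = 7.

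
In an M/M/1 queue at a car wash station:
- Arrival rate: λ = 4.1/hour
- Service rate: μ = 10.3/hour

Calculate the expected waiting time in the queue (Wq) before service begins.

First, compute utilization: ρ = λ/μ = 4.1/10.3 = 0.3981
For M/M/1: Wq = λ/(μ(μ-λ))
Wq = 4.1/(10.3 × (10.3-4.1))
Wq = 4.1/(10.3 × 6.20)
Wq = 0.06420 hours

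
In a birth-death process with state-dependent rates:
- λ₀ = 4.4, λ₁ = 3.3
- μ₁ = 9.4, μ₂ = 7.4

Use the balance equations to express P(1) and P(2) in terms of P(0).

Balance equations:
State 0: λ₀P₀ = μ₁P₁ → P₁ = (λ₀/μ₁)P₀ = (4.4/9.4)P₀ = 0.4681P₀
State 1: P₂ = (λ₀λ₁)/(μ₁μ₂)P₀ = (4.4×3.3)/(9.4×7.4)P₀ = 0.2087P₀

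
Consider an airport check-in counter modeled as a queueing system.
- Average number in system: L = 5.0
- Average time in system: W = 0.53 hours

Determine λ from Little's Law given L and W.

Little's Law: L = λW, so λ = L/W
λ = 5.0/0.53 = 9.4340 passengers/hour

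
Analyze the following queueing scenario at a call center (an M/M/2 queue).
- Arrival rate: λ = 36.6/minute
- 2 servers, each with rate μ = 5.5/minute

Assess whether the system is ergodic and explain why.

Stability requires ρ = λ/(cμ) < 1
ρ = 36.6/(2 × 5.5) = 36.6/11.00 = 3.3273
Since 3.3273 ≥ 1, the system is UNSTABLE.
Need c > λ/μ = 36.6/5.5 = 6.65.
Minimum servers needed: c = 7.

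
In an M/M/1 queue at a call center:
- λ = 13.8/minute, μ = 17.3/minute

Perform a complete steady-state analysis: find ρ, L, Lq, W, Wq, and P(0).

Step 1: ρ = λ/μ = 13.8/17.3 = 0.7977
Step 2: L = λ/(μ-λ) = 13.8/3.50 = 3.9429
Step 3: Lq = λ²/(μ(μ-λ)) = 190.44/(17.3×3.50) = 3.1452
Step 4: W = 1/(μ-λ) = 1/3.50 = 0.285714
Step 5: Wq = λ/(μ(μ-λ)) = 13.8/(17.3×3.50) = 0.2279
Step 6: P(0) = 1-ρ = 0.2023
Verify: L = λW = 13.8×0.285714 = 3.9429 ✔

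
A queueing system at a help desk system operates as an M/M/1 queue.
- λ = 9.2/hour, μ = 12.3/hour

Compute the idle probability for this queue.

ρ = λ/μ = 9.2/12.3 = 0.7480
P(0) = 1 - ρ = 1 - 0.7480 = 0.2520
The server is idle 25.20% of the time.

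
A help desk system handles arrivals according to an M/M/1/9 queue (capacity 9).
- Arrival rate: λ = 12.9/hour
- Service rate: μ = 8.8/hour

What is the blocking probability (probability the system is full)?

ρ = λ/μ = 12.9/8.8 = 1.46591
P₀ = (1-ρ)/(1-ρ^(K+1)) = (1-1.46591)/(1-1.46591^10) = -0.4659/-44.8219 = 0.01039
P_K = P₀×ρ^K = 0.010395 × 1.46591^9 = 0.010395 × 31.2583 = 0.3249
Blocking probability = 32.49%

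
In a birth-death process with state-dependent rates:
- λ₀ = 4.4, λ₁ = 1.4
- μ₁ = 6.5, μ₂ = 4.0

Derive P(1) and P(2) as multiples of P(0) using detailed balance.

Balance equations:
State 0: λ₀P₀ = μ₁P₁ → P₁ = (λ₀/μ₁)P₀ = (4.4/6.5)P₀ = 0.6769P₀
State 1: P₂ = (λ₀λ₁)/(μ₁μ₂)P₀ = (4.4×1.4)/(6.5×4.0)P₀ = 0.2369P₀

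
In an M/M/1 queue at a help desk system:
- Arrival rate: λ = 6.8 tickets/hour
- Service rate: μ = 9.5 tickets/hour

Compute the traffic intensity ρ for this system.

Server utilization: ρ = λ/μ
ρ = 6.8/9.5 = 0.7158
The server is busy 71.58% of the time.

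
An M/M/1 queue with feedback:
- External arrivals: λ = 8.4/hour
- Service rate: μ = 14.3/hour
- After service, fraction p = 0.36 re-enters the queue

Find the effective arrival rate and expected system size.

Effective arrival rate: λ_eff = λ/(1-p) = 8.4/(1-0.36) = 8.4/0.64 = 13.1250
ρ = λ_eff/μ = 13.1250/14.3 = 0.917832
L = ρ/(1-ρ) = 0.917832/(1-0.917832) = 11.1702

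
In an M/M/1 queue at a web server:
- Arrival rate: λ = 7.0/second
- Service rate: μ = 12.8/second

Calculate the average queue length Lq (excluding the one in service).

ρ = λ/μ = 7.0/12.8 = 0.5469
For M/M/1: Lq = λ²/(μ(μ-λ))
Lq = 49.00/(12.8 × 5.80)
Lq = 0.6600 requests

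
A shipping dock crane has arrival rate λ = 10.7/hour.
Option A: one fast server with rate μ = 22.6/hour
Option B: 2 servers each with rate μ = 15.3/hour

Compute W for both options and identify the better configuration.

Option A: single server μ = 22.6 (M/M/1)
  ρ_A = 10.7/22.6 = 0.4735
  W_A = 1/(μ-λ) = 1/(22.6-10.7) = 1/11.90 = 0.08403

Option B: 2 servers μ = 15.3 (M/M/2)
  ρ_B = λ/(cμ) = 10.7/(2×15.3) = 0.3497
  Offered load a = λ/μ = cρ = 10.7/15.3 = 0.6993
  P₀ = [ Σₙ₌₀^1 aⁿ/n! + a^2/(2!(1-ρ)) ]⁻¹
  Σ = a^0/0! + a^1/1! = 1.0000 + 0.6993 = 1.6993
  a^2/(2!(1-ρ)) = 0.48909/(2 × 0.65033) = 0.3760
  P₀ = 1/(1.69935 + 0.376030) = 0.4818
  Lq = P₀·a^2·ρ / (2!(1-ρ)²) = 0.48184 × 0.48909 × 0.34967 / (2 × 0.42292) = 0.09742
  Wq_B = Lq/λ = 0.097422/10.7 = 0.0091049
  W_B = Wq_B + 1/μ = 0.0091049 + 0.065359 = 0.07446

Since W_B = 0.07446 < W_A = 0.08403, Option B (multiple servers) has the shorter time in system.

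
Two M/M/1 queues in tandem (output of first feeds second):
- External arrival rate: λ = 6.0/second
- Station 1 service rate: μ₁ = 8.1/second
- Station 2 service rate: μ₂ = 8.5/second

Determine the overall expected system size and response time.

By Jackson's theorem, each station behaves as independent M/M/1.
Station 1: ρ₁ = 6.0/8.1 = 0.7407, L₁ = ρ₁/(1-ρ₁) = λ/(μ₁-λ) = 6.0/2.10 = 2.8571
Station 2: ρ₂ = 6.0/8.5 = 0.7059, L₂ = ρ₂/(1-ρ₂) = λ/(μ₂-λ) = 6.0/2.50 = 2.4000
Total: L = L₁ + L₂ = 2.8571 + 2.4000 = 5.2571
W = L/λ = 5.2571/6.0 = 0.8762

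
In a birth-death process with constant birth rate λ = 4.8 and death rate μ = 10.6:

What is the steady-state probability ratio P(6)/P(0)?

For constant rates: P(n)/P(0) = (λ/μ)^n
P(6)/P(0) = (4.8/10.6)^6 = 0.45283^6 = 0.008622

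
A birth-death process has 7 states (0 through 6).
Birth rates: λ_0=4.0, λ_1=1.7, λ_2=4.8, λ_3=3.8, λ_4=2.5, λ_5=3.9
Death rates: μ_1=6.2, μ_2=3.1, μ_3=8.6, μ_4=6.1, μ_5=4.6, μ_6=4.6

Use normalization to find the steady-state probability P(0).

Ratios P(n)/P(0) = (λ₀···λₙ₋₁)/(μ₁···μₙ):
P(1)/P(0) = (4.0)/(6.2) = 0.6452
P(2)/P(0) = (4.0×1.7)/(6.2×3.1) = 0.3538
P(3)/P(0) = (4.0×1.7×4.8)/(6.2×3.1×8.6) = 0.1975
P(4)/P(0) = (4.0×1.7×4.8×3.8)/(6.2×3.1×8.6×6.1) = 0.1230
P(5)/P(0) = (4.0×1.7×4.8×3.8×2.5)/(6.2×3.1×8.6×6.1×4.6) = 0.06686
P(6)/P(0) = (4.0×1.7×4.8×3.8×2.5×3.9)/(6.2×3.1×8.6×6.1×4.6×4.6) = 0.05668

Normalization: ∑ P(n) = 1
P(0) × (1.0000 + 0.6452 + 0.3538 + 0.1975 + 0.1230 + 0.06686 + 0.05668) = 1
P(0) × 2.4430 = 1
P(0) = 1/2.4430 = 0.4093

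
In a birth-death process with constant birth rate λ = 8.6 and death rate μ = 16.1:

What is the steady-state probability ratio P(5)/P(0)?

For constant rates: P(n)/P(0) = (λ/μ)^n
P(5)/P(0) = (8.6/16.1)^5 = 0.53416^5 = 0.04349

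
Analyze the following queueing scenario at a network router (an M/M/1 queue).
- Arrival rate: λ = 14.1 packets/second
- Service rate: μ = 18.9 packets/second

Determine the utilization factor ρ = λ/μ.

Server utilization: ρ = λ/μ
ρ = 14.1/18.9 = 0.7460
The server is busy 74.60% of the time.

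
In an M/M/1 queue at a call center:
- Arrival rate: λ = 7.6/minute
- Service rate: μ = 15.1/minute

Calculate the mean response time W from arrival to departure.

First, compute utilization: ρ = λ/μ = 7.6/15.1 = 0.5033
For M/M/1: W = 1/(μ-λ)
W = 1/(15.1-7.6) = 1/7.50
W = 0.1333 minutes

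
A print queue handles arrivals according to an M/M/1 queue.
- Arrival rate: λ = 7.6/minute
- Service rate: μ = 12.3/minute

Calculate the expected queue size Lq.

ρ = λ/μ = 7.6/12.3 = 0.6179
For M/M/1: Lq = λ²/(μ(μ-λ))
Lq = 57.76/(12.3 × 4.70)
Lq = 0.9991 jobs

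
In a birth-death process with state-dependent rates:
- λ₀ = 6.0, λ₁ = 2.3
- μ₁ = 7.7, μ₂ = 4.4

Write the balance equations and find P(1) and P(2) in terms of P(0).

Balance equations:
State 0: λ₀P₀ = μ₁P₁ → P₁ = (λ₀/μ₁)P₀ = (6.0/7.7)P₀ = 0.7792P₀
State 1: P₂ = (λ₀λ₁)/(μ₁μ₂)P₀ = (6.0×2.3)/(7.7×4.4)P₀ = 0.4073P₀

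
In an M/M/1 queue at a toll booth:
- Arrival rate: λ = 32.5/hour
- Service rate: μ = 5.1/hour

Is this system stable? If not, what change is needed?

Stability requires ρ = λ/(cμ) < 1
ρ = 32.5/(1 × 5.1) = 32.5/5.10 = 6.3725
Since 6.3725 ≥ 1, the system is UNSTABLE.
Queue grows without bound. Need μ > λ = 32.5.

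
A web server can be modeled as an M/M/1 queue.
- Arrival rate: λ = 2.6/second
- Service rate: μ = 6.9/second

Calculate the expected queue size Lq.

ρ = λ/μ = 2.6/6.9 = 0.3768
For M/M/1: Lq = λ²/(μ(μ-λ))
Lq = 6.76/(6.9 × 4.30)
Lq = 0.2278 requests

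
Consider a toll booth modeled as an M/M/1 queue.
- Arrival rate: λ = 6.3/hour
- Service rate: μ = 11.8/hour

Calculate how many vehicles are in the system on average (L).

ρ = λ/μ = 6.3/11.8 = 0.5339
For M/M/1: L = λ/(μ-λ)
L = 6.3/(11.8-6.3) = 6.3/5.50
L = 1.1455 vehicles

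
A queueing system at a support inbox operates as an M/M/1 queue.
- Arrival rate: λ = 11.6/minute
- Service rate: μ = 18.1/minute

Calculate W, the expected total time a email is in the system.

First, compute utilization: ρ = λ/μ = 11.6/18.1 = 0.6409
For M/M/1: W = 1/(μ-λ)
W = 1/(18.1-11.6) = 1/6.50
W = 0.1538 minutes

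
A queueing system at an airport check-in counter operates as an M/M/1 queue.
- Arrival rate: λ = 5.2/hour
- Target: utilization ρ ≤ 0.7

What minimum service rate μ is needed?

ρ = λ/μ, so μ = λ/ρ
μ ≥ 5.2/0.7 = 7.4286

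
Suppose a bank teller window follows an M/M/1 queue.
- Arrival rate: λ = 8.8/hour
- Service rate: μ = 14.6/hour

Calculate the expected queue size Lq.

ρ = λ/μ = 8.8/14.6 = 0.6027
For M/M/1: Lq = λ²/(μ(μ-λ))
Lq = 77.44/(14.6 × 5.80)
Lq = 0.9145 transactions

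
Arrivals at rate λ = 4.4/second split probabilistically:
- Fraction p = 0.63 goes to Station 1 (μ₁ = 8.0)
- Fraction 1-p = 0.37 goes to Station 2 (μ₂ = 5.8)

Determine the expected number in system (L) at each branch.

Effective rates: λ₁ = 4.4×0.63 = 2.772, λ₂ = 4.4×0.37 = 1.628
Station 1: ρ₁ = 2.772/8.0 = 0.3465, L₁ = ρ₁/(1-ρ₁) = 0.3465/(1-0.3465) = 0.5302
Station 2: ρ₂ = 1.628/5.8 = 0.2807, L₂ = ρ₂/(1-ρ₂) = 0.2807/(1-0.2807) = 0.3902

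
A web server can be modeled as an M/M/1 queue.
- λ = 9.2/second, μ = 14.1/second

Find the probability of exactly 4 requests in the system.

ρ = λ/μ = 9.2/14.1 = 0.6525
P(n) = (1-ρ)ρⁿ
P(4) = (1-0.6525) × 0.6525^4
P(4) = 0.34750 × 0.18127
P(4) = 0.06299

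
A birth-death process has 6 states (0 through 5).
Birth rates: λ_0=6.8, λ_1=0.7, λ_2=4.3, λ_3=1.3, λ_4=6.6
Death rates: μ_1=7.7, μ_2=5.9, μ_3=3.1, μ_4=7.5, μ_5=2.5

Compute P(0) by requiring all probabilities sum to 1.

Ratios P(n)/P(0) = (λ₀···λₙ₋₁)/(μ₁···μₙ):
P(1)/P(0) = (6.8)/(7.7) = 0.8831
P(2)/P(0) = (6.8×0.7)/(7.7×5.9) = 0.1048
P(3)/P(0) = (6.8×0.7×4.3)/(7.7×5.9×3.1) = 0.1453
P(4)/P(0) = (6.8×0.7×4.3×1.3)/(7.7×5.9×3.1×7.5) = 0.02519
P(5)/P(0) = (6.8×0.7×4.3×1.3×6.6)/(7.7×5.9×3.1×7.5×2.5) = 0.06651

Normalization: ∑ P(n) = 1
P(0) × (1.0000 + 0.8831 + 0.1048 + 0.1453 + 0.02519 + 0.06651) = 1
P(0) × 2.2249 = 1
P(0) = 1/2.2249 = 0.4495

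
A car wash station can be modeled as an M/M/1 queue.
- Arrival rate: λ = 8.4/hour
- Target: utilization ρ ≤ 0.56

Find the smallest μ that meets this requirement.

ρ = λ/μ, so μ = λ/ρ
μ ≥ 8.4/0.56 = 15.0000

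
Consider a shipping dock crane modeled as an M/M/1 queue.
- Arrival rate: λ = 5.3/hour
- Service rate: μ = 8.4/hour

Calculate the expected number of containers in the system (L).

ρ = λ/μ = 5.3/8.4 = 0.6310
For M/M/1: L = λ/(μ-λ)
L = 5.3/(8.4-5.3) = 5.3/3.10
L = 1.7097 containers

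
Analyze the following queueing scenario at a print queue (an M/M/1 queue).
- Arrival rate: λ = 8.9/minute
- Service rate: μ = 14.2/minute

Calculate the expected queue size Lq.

ρ = λ/μ = 8.9/14.2 = 0.6268
For M/M/1: Lq = λ²/(μ(μ-λ))
Lq = 79.21/(14.2 × 5.30)
Lq = 1.0525 jobs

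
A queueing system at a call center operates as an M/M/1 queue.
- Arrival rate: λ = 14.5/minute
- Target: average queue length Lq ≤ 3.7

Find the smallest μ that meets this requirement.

For M/M/1: Lq = λ²/(μ(μ-λ))
Need Lq ≤ 3.7, i.e. μ(μ-λ) ≥ λ²/3.7
μ² - 14.5μ - 210.25/3.7 ≥ 0  →  μ² - 14.5μ - 56.82432 ≥ 0
Quadratic formula (positive root): μ = [λ + √(λ² + 4×56.82432)]/2
Discriminant: 210.25 + 4×56.82432 = 437.5473, √437.5473 = 20.9176
μ ≥ (14.5 + 20.9176)/2 = 17.7088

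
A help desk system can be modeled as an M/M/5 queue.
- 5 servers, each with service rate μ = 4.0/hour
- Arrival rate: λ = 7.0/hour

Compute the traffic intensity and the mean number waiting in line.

Traffic intensity: ρ = λ/(cμ) = 7.0/(5×4.0) = 0.3500
Since ρ = 0.3500 < 1, system is stable.
Offered load a = λ/μ = cρ = 7.0/4.0 = 1.7500
P₀ = [ Σₙ₌₀^4 aⁿ/n! + a^5/(5!(1-ρ)) ]⁻¹
Σ = a^0/0! + a^1/1! + a^2/2! + a^3/3! + a^4/4! = 1.00000 + 1.75000 + 1.53125 + 0.893229 + 0.390788 = 5.5653
a^5/(5!(1-ρ)) = 16.4131/(120 × 0.6500) = 0.2104
P₀ = 1/(5.5653 + 0.2104) = 0.1731
Lq = P₀·a^5·ρ / (5!(1-ρ)²) = 0.17314 × 16.4131 × 0.35000 / (120 × 0.42250) = 0.01962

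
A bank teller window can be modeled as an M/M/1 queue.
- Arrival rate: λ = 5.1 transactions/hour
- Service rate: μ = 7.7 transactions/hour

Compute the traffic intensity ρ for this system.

Server utilization: ρ = λ/μ
ρ = 5.1/7.7 = 0.6623
The server is busy 66.23% of the time.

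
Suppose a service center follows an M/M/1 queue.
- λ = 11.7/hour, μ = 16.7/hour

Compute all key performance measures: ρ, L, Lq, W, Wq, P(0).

Step 1: ρ = λ/μ = 11.7/16.7 = 0.7006
Step 2: L = λ/(μ-λ) = 11.7/5.00 = 2.3400
Step 3: Lq = λ²/(μ(μ-λ)) = 136.89/(16.7×5.00) = 1.6394
Step 4: W = 1/(μ-λ) = 1/5.00 = 0.2000
Step 5: Wq = λ/(μ(μ-λ)) = 11.7/(16.7×5.00) = 0.1401
Step 6: P(0) = 1-ρ = 0.2994
Verify: L = λW = 11.7×0.2000 = 2.3400 ✔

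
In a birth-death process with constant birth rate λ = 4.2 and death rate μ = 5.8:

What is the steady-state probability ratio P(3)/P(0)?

For constant rates: P(n)/P(0) = (λ/μ)^n
P(3)/P(0) = (4.2/5.8)^3 = 0.7241^3 = 0.3797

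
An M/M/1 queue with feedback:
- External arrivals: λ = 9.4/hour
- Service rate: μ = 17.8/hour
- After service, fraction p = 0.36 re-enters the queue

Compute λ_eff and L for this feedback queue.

Effective arrival rate: λ_eff = λ/(1-p) = 9.4/(1-0.36) = 9.4/0.64 = 14.6875
ρ = λ_eff/μ = 14.6875/17.8 = 0.82514
L = ρ/(1-ρ) = 0.82514/(1-0.82514) = 4.7189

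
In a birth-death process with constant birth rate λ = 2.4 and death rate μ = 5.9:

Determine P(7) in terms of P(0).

For constant rates: P(n)/P(0) = (λ/μ)^n
P(7)/P(0) = (2.4/5.9)^7 = 0.40678^7 = 0.001843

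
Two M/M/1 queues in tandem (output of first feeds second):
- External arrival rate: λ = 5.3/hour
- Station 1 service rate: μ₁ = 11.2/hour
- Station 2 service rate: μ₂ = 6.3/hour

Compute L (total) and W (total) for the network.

By Jackson's theorem, each station behaves as independent M/M/1.
Station 1: ρ₁ = 5.3/11.2 = 0.4732, L₁ = ρ₁/(1-ρ₁) = λ/(μ₁-λ) = 5.3/5.90 = 0.8983
Station 2: ρ₂ = 5.3/6.3 = 0.8413, L₂ = ρ₂/(1-ρ₂) = λ/(μ₂-λ) = 5.3/1.00 = 5.3000
Total: L = L₁ + L₂ = 0.8983 + 5.3000 = 6.1983
W = L/λ = 6.1983/5.3 = 1.1695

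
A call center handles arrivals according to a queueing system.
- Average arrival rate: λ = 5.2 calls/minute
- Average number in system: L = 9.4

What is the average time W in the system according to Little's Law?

Little's Law: L = λW, so W = L/λ
W = 9.4/5.2 = 1.8077 minutes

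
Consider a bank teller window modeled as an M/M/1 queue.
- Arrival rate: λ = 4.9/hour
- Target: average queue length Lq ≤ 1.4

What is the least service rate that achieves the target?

For M/M/1: Lq = λ²/(μ(μ-λ))
Need Lq ≤ 1.4, i.e. μ(μ-λ) ≥ λ²/1.4
μ² - 4.9μ - 24.01/1.4 ≥ 0  →  μ² - 4.9μ - 17.1500 ≥ 0
Quadratic formula (positive root): μ = [λ + √(λ² + 4×17.1500)]/2
Discriminant: 24.01 + 4×17.1500 = 92.6100, √92.6100 = 9.6234
μ ≥ (4.9 + 9.6234)/2 = 7.2617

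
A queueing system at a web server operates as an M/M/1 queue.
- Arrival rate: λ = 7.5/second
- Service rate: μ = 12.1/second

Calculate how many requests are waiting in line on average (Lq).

ρ = λ/μ = 7.5/12.1 = 0.6198
For M/M/1: Lq = λ²/(μ(μ-λ))
Lq = 56.25/(12.1 × 4.60)
Lq = 1.0106 requests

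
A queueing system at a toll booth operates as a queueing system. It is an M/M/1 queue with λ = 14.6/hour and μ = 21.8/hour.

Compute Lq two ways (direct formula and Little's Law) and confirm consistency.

Method 1 (direct): Lq = λ²/(μ(μ-λ)) = 213.16/(21.8 × 7.20) = 1.3581

Method 2 (Little's Law):
W = 1/(μ-λ) = 1/7.20 = 0.13889
Wq = W - 1/μ = 0.13889 - 0.045872 = 0.09302
Lq = λWq = 14.6 × 0.09302 = 1.3581 ✔ (matches Method 1)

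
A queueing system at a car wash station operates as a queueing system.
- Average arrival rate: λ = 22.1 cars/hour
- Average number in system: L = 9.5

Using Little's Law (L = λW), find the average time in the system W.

Little's Law: L = λW, so W = L/λ
W = 9.5/22.1 = 0.4299 hours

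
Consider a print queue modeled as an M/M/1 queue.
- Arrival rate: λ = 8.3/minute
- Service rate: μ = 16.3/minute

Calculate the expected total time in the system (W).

First, compute utilization: ρ = λ/μ = 8.3/16.3 = 0.5092
For M/M/1: W = 1/(μ-λ)
W = 1/(16.3-8.3) = 1/8.00
W = 0.1250 minutes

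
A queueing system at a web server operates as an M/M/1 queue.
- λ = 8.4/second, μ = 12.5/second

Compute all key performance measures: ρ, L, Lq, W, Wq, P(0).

Step 1: ρ = λ/μ = 8.4/12.5 = 0.6720
Step 2: L = λ/(μ-λ) = 8.4/4.10 = 2.0488
Step 3: Lq = λ²/(μ(μ-λ)) = 70.56/(12.5×4.10) = 1.3768
Step 4: W = 1/(μ-λ) = 1/4.10 = 0.2439
Step 5: Wq = λ/(μ(μ-λ)) = 8.4/(12.5×4.10) = 0.1639
Step 6: P(0) = 1-ρ = 0.3280
Verify: L = λW = 8.4×0.2439 = 2.0488 ✔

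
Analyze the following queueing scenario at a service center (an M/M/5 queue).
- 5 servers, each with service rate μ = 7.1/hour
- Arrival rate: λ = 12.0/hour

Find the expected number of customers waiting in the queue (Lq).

Traffic intensity: ρ = λ/(cμ) = 12.0/(5×7.1) = 0.3380
Since ρ = 0.3380 < 1, system is stable.
Offered load a = λ/μ = cρ = 12.0/7.1 = 1.6901
P₀ = [ Σₙ₌₀^4 aⁿ/n! + a^5/(5!(1-ρ)) ]⁻¹
Σ = a^0/0! + a^1/1! + a^2/2! + a^3/3! + a^4/4! = 1.0000 + 1.6901 + 1.4283 + 0.8047 + 0.3400 = 5.2631
a^5/(5!(1-ρ)) = 13.7916/(120 × 0.6620) = 0.1736
P₀ = 1/(5.2631 + 0.1736) = 0.1839
Lq = P₀·a^5·ρ / (5!(1-ρ)²) = 0.18393 × 13.7916 × 0.33803 / (120 × 0.43821) = 0.01631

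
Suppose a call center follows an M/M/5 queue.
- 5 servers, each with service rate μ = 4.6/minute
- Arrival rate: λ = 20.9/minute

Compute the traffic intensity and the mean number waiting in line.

Traffic intensity: ρ = λ/(cμ) = 20.9/(5×4.6) = 0.9087
Since ρ = 0.9087 < 1, system is stable.
Offered load a = λ/μ = cρ = 20.9/4.6 = 4.5435
P₀ = [ Σₙ₌₀^4 aⁿ/n! + a^5/(5!(1-ρ)) ]⁻¹
Σ = a^0/0! + a^1/1! + a^2/2! + a^3/3! + a^4/4! = 1.0000 + 4.5435 + 10.3216 + 15.6320 + 17.7559 = 49.2530
a^5/(5!(1-ρ)) = 1936.1646/(120 × 0.09130435) = 176.7134
P₀ = 1/(49.2530 + 176.7134) = 0.004425
Lq = P₀·a^5·ρ / (5!(1-ρ)²) = 0.0044254 × 1936.1646 × 0.90870 / (120 × 0.0083365) = 7.7831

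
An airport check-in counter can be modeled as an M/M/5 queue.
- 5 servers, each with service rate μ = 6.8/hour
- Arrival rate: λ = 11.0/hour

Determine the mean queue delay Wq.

Traffic intensity: ρ = λ/(cμ) = 11.0/(5×6.8) = 0.3235
Since ρ = 0.3235 < 1, system is stable.
Offered load a = λ/μ = cρ = 11.0/6.8 = 1.6176
P₀ = [ Σₙ₌₀^4 aⁿ/n! + a^5/(5!(1-ρ)) ]⁻¹
Σ = a^0/0! + a^1/1! + a^2/2! + a^3/3! + a^4/4! = 1.00000 + 1.61765 + 1.30839 + 0.705505 + 0.285315 = 4.9169
a^5/(5!(1-ρ)) = 11.0769/(120 × 0.67647) = 0.1365
P₀ = 1/(4.9169 + 0.1365) = 0.1979
Lq = P₀·a^5·ρ / (5!(1-ρ)²) = 0.1979 × 11.0769 × 0.3235 / (120 × 0.4576) = 0.01291
Wq = Lq/λ = 0.01291/11.0 = 0.001174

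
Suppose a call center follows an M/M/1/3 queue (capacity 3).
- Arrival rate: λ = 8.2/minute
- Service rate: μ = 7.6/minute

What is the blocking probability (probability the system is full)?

ρ = λ/μ = 8.2/7.6 = 1.0789
P₀ = (1-ρ)/(1-ρ^(K+1)) = (1-1.0789)/(1-1.0789^4) = -0.07890/-0.3550 = 0.2223
P_K = P₀×ρ^K = 0.2223 × 1.0789^3 = 0.2223 × 1.2559 = 0.2792
Blocking probability = 27.92%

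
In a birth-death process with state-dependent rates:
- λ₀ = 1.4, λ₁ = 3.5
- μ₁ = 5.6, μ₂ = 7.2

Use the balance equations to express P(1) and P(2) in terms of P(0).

Balance equations:
State 0: λ₀P₀ = μ₁P₁ → P₁ = (λ₀/μ₁)P₀ = (1.4/5.6)P₀ = 0.2500P₀
State 1: P₂ = (λ₀λ₁)/(μ₁μ₂)P₀ = (1.4×3.5)/(5.6×7.2)P₀ = 0.1215P₀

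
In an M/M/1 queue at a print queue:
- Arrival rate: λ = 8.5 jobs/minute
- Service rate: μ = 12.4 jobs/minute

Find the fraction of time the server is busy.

Server utilization: ρ = λ/μ
ρ = 8.5/12.4 = 0.6855
The server is busy 68.55% of the time.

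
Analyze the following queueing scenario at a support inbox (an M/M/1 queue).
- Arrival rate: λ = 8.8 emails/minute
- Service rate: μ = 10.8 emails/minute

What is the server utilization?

Server utilization: ρ = λ/μ
ρ = 8.8/10.8 = 0.8148
The server is busy 81.48% of the time.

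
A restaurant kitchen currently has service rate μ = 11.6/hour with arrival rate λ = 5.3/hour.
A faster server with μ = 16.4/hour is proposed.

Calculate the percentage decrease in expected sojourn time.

System 1: ρ₁ = 5.3/11.6 = 0.4569, W₁ = 1/(11.6-5.3) = 0.15873
System 2: ρ₂ = 5.3/16.4 = 0.3232, W₂ = 1/(16.4-5.3) = 0.090090
Improvement: (W₁-W₂)/W₁ = (0.15873-0.090090)/0.15873 = 43.24%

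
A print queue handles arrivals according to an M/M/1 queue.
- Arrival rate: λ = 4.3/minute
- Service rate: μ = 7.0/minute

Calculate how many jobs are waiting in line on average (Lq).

ρ = λ/μ = 4.3/7.0 = 0.6143
For M/M/1: Lq = λ²/(μ(μ-λ))
Lq = 18.49/(7.0 × 2.70)
Lq = 0.9783 jobs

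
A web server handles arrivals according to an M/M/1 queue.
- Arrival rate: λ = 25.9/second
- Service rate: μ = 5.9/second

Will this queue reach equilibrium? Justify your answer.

Stability requires ρ = λ/(cμ) < 1
ρ = 25.9/(1 × 5.9) = 25.9/5.90 = 4.3898
Since 4.3898 ≥ 1, the system is UNSTABLE.
Queue grows without bound. Need μ > λ = 25.9.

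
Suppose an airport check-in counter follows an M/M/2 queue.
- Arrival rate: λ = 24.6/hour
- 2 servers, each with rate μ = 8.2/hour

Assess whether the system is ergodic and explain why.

Stability requires ρ = λ/(cμ) < 1
ρ = 24.6/(2 × 8.2) = 24.6/16.40 = 1.5000
Since 1.5000 ≥ 1, the system is UNSTABLE.
Need c > λ/μ = 24.6/8.2 = 3.00.
Minimum servers needed: c = 4.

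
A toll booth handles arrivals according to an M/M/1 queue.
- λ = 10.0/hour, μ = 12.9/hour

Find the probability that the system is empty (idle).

ρ = λ/μ = 10.0/12.9 = 0.7752
P(0) = 1 - ρ = 1 - 0.7752 = 0.2248
The server is idle 22.48% of the time.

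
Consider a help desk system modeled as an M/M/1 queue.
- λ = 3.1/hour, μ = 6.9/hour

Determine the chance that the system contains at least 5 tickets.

ρ = λ/μ = 3.1/6.9 = 0.449275
P(N ≥ n) = ρⁿ
P(N ≥ 5) = 0.449275^5
P(N ≥ 5) = 0.01830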